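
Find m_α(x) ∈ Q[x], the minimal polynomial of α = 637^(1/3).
m_α(x) = x^3 - 637

α satisfies α^3 = 637, so x^3 - 637 annihilates α. By the rational root test, a rational root p/q (in lowest terms) of x^3 - 637 would satisfy p^3 = 637 q^3, forcing q = 1 and p^3 = 637; but 637 is not a perfect cube, contradiction. A monic cubic over Q with no rational root is irreducible (any nontrivial factorization would include a linear factor). Hence x^3 - 637 is the minimal polynomial of α, and in particular [Q(α):Q] = 3.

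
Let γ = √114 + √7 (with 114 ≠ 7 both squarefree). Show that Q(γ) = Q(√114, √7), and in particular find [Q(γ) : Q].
[Q(γ) : Q] = 4 (equivalently, Q(γ) = Q(√114, √7))

Obviously Q(γ) ⊆ Q(√114, √7), and [Q(√114, √7):Q] = 4 (since 114, 7 are distinct squarefree integers > 1 with 798 not a perfect square). To show equality we compute the minimal polynomial of γ. From γ = √114 + √7: γ^2 = 114 + 2√(798) + 7 = 121 + 2√(798), so γ^2 - 121 = 2√(798); squaring, (γ^2 - 121)^2 = 4·798, i.e. γ^4 - 242γ^2 + 14641 - 3192 = 0, i.e. γ^4 - 242γ^2 + 11449 = 0. So γ is a root of x^4 - 242x^2 + 11449. This polynomial is irreducible over Q: it has no rational root (each ±√114 ± √7 is irrational), and any factorization into two quadratics over Q would force √(798) ∈ Q (pairing opposite roots) or √114, √7 ∈ Q (other pairings), all impossible. Hence [Q(γ):Q] = 4 = [Q(√114, √7):Q], so Q(γ) = Q(√114, √7).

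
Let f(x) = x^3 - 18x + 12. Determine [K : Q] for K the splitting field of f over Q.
[K : Q] = 6

By the rational root test, any rational root of the monic integer polynomial f(x) = x^3 - 18x + 12 must be an integer dividing the constant term 12, i.e. one of ±{1, 2, 3, 4, 6, 12}. Evaluating: f(1) = -5, f(-1) = 29, f(2) = -16, f(-2) = 40, f(3) = -15, f(-3) = 39, f(4) = 4, f(-4) = 20, f(6) = 120, f(-6) = -96, f(12) = 1524, f(-12) = -1500; none is 0, so f has no rational root and is therefore irreducible over Q (a cubic with no linear factor over a field is irreducible). For an irreducible cubic, the Galois group is A_3 or S_3 according as the discriminant disc(f) = -4a^3 - 27b^2 = -4·(-18)^3 - 27·(12)^2 = 19440 is or is not a square in Q. Here disc(f) = 19440 is not a perfect square in Q, so the Galois group of f over Q is not contained in A_3 and must be all of S_3. The splitting field has degree |S_3| = 6 over Q, so [K : Q] = 6.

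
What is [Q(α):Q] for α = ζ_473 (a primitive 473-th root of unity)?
[Q(α):Q] = 420

The minimal polynomial of ζ_473 over Q is the 473-th cyclotomic polynomial Φ_473(x), which is irreducible over Q and has degree φ(473) = 420. Hence [Q(α):Q] = φ(473) = 420.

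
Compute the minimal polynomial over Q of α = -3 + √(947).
m_α(x) = x^2 + 6x - 938

From α + 3 = √(947), squaring gives (α + 3)^2 = 947, i.e. α^2 + 6α + 9 = 947, so α^2 + 6α - 938 = 0. The discriminant of x^2 + 6x - 938 is (6)^2 - 4·(-938) = 36 + 3752 = 3788, and 4·(947) is not a perfect square in Q since 947 is squarefree and ≠ 1. Hence x^2 + 6x - 938 is irreducible over Q and is the minimal polynomial of α.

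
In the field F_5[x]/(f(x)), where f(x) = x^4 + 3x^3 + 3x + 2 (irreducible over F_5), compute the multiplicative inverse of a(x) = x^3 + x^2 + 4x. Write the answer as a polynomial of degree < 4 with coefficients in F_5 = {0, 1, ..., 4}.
a(x)^(-1) ≡ 3x^3 + 3x^2 + 3x (mod f(x))

Since f is irreducible over F_5, F_5[x]/(f) is a field and a(x) ≠ 0 has an inverse. Apply the extended Euclidean algorithm to f(x) and a(x) in F_5[x]: f(x) = (x + 2)·a(x) + (4x^2 + 2);  a(x) = (4x + 4)·(4x^2 + 2) + (x + 2);  (4x^2 + 2) = (4x + 2)·(x + 2) + (3). The last nonzero remainder is the constant 3 = gcd(f, a) in F_5. Back-substituting through the division chain expresses 3 = s(x)·a(x) + t(x)·f(x) with s(x) ≡ 4x^3 + 4x^2 + 4x (mod f), so (4x^3 + 4x^2 + 4x)·a(x) ≡ 3 (mod f). Multiplying by 3^(-1) ≡ 2 in F_5 gives a(x)^(-1) ≡ 2·(4x^3 + 4x^2 + 4x) ≡ 3x^3 + 3x^2 + 3x (mod f). Check: (x^3 + x^2 + 4x)·(3x^3 + 3x^2 + 3x) = 3x^6 + x^5 + 3x^4 + 2x^2 ≡ 1 (mod x^4 + 3x^3 + 3x + 2).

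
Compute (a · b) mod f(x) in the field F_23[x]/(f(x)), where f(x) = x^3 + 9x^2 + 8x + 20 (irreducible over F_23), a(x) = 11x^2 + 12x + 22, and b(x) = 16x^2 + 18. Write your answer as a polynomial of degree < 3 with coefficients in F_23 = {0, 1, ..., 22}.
a · b ≡ 9x^2 + 12x + 15 (mod f(x))

Multiply in F_23[x]: a(x)·b(x) = (11x^2 + 12x + 22)·(16x^2 + 18) = 15x^4 + 8x^3 + 21x^2 + 9x + 5. This has degree ≥ 3, so divide by f(x) over F_23: 15x^4 + 8x^3 + 21x^2 + 9x + 5 = (15x + 11)·(x^3 + 9x^2 + 8x + 20) + (9x^2 + 12x + 15). Hence a·b ≡ 9x^2 + 12x + 15 (mod f). (F_23[x]/(f) is a field with 23^3 = 12167 elements since f is irreducible of degree 3.)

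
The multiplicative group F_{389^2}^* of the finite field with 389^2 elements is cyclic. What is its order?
|F_{389^2}^*| = 151320

F_{389^2} has 389^2 = 151321 elements; its multiplicative group consists of all nonzero elements, so |F_{389^2}^*| = 151321 - 1 = 151320. (It is cyclic since any finite subgroup of the multiplicative group of a field is cyclic.)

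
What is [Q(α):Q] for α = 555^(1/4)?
[Q(α):Q] = 4

α is a root of x^4 - 555. By Eisenstein's criterion at the prime p = 3 (which divides the constant term 555 but p^2 = 9 does not, since 555 is squarefree), x^4 - 555 is irreducible over Q. Hence [Q(α):Q] = 4.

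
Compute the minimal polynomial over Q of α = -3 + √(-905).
m_α(x) = x^2 + 6x + 914

From α + 3 = √(-905), squaring gives (α + 3)^2 = -905, i.e. α^2 + 6α + 9 = -905, so α^2 + 6α + 914 = 0. The discriminant of x^2 + 6x + 914 is (6)^2 - 4·(914) = 36 - 3656 = -3620, and 4·(-905) is not a perfect square in Q since -905 is squarefree and ≠ 1. Hence x^2 + 6x + 914 is irreducible over Q and is the minimal polynomial of α.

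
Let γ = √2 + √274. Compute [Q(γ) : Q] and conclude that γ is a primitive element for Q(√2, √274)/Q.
[Q(γ) : Q] = 4 (equivalently, Q(γ) = Q(√2, √274))

Obviously Q(γ) ⊆ Q(√2, √274), and [Q(√2, √274):Q] = 4 (since 2, 274 are distinct squarefree integers > 1 with 548 not a perfect square). To show equality we compute the minimal polynomial of γ. From γ = √2 + √274: γ^2 = 2 + 2√(548) + 274 = 276 + 2√(548), so γ^2 - 276 = 2√(548); squaring, (γ^2 - 276)^2 = 4·548, i.e. γ^4 - 552γ^2 + 76176 - 2192 = 0, i.e. γ^4 - 552γ^2 + 73984 = 0. So γ is a root of x^4 - 552x^2 + 73984. This polynomial is irreducible over Q: it has no rational root (each ±√2 ± √274 is irrational), and any factorization into two quadratics over Q would force √(548) ∈ Q (pairing opposite roots) or √2, √274 ∈ Q (other pairings), all impossible. Hence [Q(γ):Q] = 4 = [Q(√2, √274):Q], so Q(γ) = Q(√2, √274).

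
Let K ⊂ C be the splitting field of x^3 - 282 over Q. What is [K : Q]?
[K : Q] = 6

The roots of x^3 - 282 are ∛282, ω∛282, ω^2∛282 where ω = e^(2πi/3) is a primitive cube root of unity, so K = Q(∛282, ω). Now [Q(∛282):Q] = 3 (since 282 is not a perfect cube, x^3 - 282 is irreducible) and [Q(ω):Q] = 2. Both 2 and 3 divide [K:Q], and [K:Q] ≤ 3·2 = 6, so [K:Q] = 6. (Equivalently: Q(∛282) ⊂ R but ω ∉ R, so [K : Q(∛282)] = 2.)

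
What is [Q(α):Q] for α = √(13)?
[Q(α):Q] = 2

[Q(α):Q] equals the degree of the minimal polynomial of α. Here α^2 = 13 and x^2 - 13 is irreducible (d = 13 is squarefree, ≠ 1, hence not a square), so deg(m_α) = 2. Thus [Q(α):Q] = 2.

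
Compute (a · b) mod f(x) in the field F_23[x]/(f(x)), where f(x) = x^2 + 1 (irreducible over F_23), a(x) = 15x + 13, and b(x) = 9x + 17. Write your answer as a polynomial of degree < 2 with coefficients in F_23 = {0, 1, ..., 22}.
a · b ≡ 4x + 17 (mod f(x))

Multiply in F_23[x]: a(x)·b(x) = (15x + 13)·(9x + 17) = 20x^2 + 4x + 14. This has degree ≥ 2, so divide by f(x) over F_23: 20x^2 + 4x + 14 = (20)·(x^2 + 1) + (4x + 17). Hence a·b ≡ 4x + 17 (mod f). (F_23[x]/(f) is a field with 23^2 = 529 elements since f is irreducible of degree 2.)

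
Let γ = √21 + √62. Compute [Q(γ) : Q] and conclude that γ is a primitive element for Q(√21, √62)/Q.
[Q(γ) : Q] = 4 (equivalently, Q(γ) = Q(√21, √62))

Obviously Q(γ) ⊆ Q(√21, √62), and [Q(√21, √62):Q] = 4 (since 21, 62 are distinct squarefree integers > 1 with 1302 not a perfect square). To show equality we compute the minimal polynomial of γ. From γ = √21 + √62: γ^2 = 21 + 2√(1302) + 62 = 83 + 2√(1302), so γ^2 - 83 = 2√(1302); squaring, (γ^2 - 83)^2 = 4·1302, i.e. γ^4 - 166γ^2 + 6889 - 5208 = 0, i.e. γ^4 - 166γ^2 + 1681 = 0. So γ is a root of x^4 - 166x^2 + 1681. This polynomial is irreducible over Q: it has no rational root (each ±√21 ± √62 is irrational), and any factorization into two quadratics over Q would force √(1302) ∈ Q (pairing opposite roots) or √21, √62 ∈ Q (other pairings), all impossible. Hence [Q(γ):Q] = 4 = [Q(√21, √62):Q], so Q(γ) = Q(√21, √62).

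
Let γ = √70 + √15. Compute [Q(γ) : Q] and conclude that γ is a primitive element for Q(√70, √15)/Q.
[Q(γ) : Q] = 4 (equivalently, Q(γ) = Q(√70, √15))

Obviously Q(γ) ⊆ Q(√70, √15), and [Q(√70, √15):Q] = 4 (since 70, 15 are distinct squarefree integers > 1 with 1050 not a perfect square). To show equality we compute the minimal polynomial of γ. From γ = √70 + √15: γ^2 = 70 + 2√(1050) + 15 = 85 + 2√(1050), so γ^2 - 85 = 2√(1050); squaring, (γ^2 - 85)^2 = 4·1050, i.e. γ^4 - 170γ^2 + 7225 - 4200 = 0, i.e. γ^4 - 170γ^2 + 3025 = 0. So γ is a root of x^4 - 170x^2 + 3025. This polynomial is irreducible over Q: it has no rational root (each ±√70 ± √15 is irrational), and any factorization into two quadratics over Q would force √(1050) ∈ Q (pairing opposite roots) or √70, √15 ∈ Q (other pairings), all impossible. Hence [Q(γ):Q] = 4 = [Q(√70, √15):Q], so Q(γ) = Q(√70, √15).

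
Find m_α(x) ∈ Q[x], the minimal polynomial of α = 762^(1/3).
m_α(x) = x^3 - 762

α satisfies α^3 = 762, so x^3 - 762 annihilates α. By the rational root test, a rational root p/q (in lowest terms) of x^3 - 762 would satisfy p^3 = 762 q^3, forcing q = 1 and p^3 = 762; but 762 is not a perfect cube, contradiction. A monic cubic over Q with no rational root is irreducible (any nontrivial factorization would include a linear factor). Hence x^3 - 762 is the minimal polynomial of α, and in particular [Q(α):Q] = 3.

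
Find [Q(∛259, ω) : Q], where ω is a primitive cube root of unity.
[Q(∛259, ω) : Q] = 6

[Q(∛259):Q] = 3 (min poly x^3 - 259, irreducible since 259 is not a perfect cube). [Q(ω):Q] = 2 (min poly x^2 + x + 1). Since Q(∛259) ⊂ R and ω ∉ R, we have ω ∉ Q(∛259), so x^2 + x + 1 remains irreducible over Q(∛259) and [Q(∛259, ω) : Q(∛259)] = 2. By the tower law, [Q(∛259, ω) : Q] = 3 · 2 = 6. (In fact Q(∛259, ω) is the splitting field of x^3 - 259 over Q.)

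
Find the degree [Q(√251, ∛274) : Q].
[Q(√251, ∛274) : Q] = 6

Let L = Q(√251, ∛274). Since Q(√251) ⊂ L and [Q(√251):Q] = 2, the tower law gives 2 | [L:Q]. Likewise Q(∛274) ⊂ L with [Q(∛274):Q] = 3 (because 274 is not a perfect cube), so 3 | [L:Q]. As gcd(2,3) = 1, [L:Q] is divisible by 6. Conversely L is generated over Q by √251 and ∛274, so [L:Q] ≤ 2·3 = 6. Therefore [Q(√251, ∛274) : Q] = 6.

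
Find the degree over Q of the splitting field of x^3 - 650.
[K : Q] = 6

The roots of x^3 - 650 are ∛650, ω∛650, ω^2∛650 where ω = e^(2πi/3) is a primitive cube root of unity, so K = Q(∛650, ω). Now [Q(∛650):Q] = 3 (since 650 is not a perfect cube, x^3 - 650 is irreducible) and [Q(ω):Q] = 2. Both 2 and 3 divide [K:Q], and [K:Q] ≤ 3·2 = 6, so [K:Q] = 6. (Equivalently: Q(∛650) ⊂ R but ω ∉ R, so [K : Q(∛650)] = 2.)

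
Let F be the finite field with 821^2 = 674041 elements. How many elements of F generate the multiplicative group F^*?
There are φ(674040) = 174080 primitive elements

F_q^* is cyclic of order q - 1 = 674040. A cyclic group of order m has exactly φ(m) generators. Here m = 674040 = 2^3 · 3 · 5 · 41 · 137, so the number of primitive elements is φ(674040) = 174080.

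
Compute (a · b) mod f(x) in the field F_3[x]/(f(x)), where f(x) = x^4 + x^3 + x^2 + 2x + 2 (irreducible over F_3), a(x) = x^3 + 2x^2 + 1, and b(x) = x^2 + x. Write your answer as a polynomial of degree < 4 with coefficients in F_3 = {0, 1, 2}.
a · b ≡ 2x^3 + x + 2 (mod f(x))

Multiply in F_3[x]: a(x)·b(x) = (x^3 + 2x^2 + 1)·(x^2 + x) = x^5 + 2x^3 + x^2 + x. This has degree ≥ 4, so divide by f(x) over F_3: x^5 + 2x^3 + x^2 + x = (x + 2)·(x^4 + x^3 + x^2 + 2x + 2) + (2x^3 + x + 2). Hence a·b ≡ 2x^3 + x + 2 (mod f). (F_3[x]/(f) is a field with 3^4 = 81 elements since f is irreducible of degree 4.)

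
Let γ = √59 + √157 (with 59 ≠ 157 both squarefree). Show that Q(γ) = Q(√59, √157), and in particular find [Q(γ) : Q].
[Q(γ) : Q] = 4 (equivalently, Q(γ) = Q(√59, √157))

Obviously Q(γ) ⊆ Q(√59, √157), and [Q(√59, √157):Q] = 4 (since 59, 157 are distinct squarefree integers > 1 with 9263 not a perfect square). To show equality we compute the minimal polynomial of γ. From γ = √59 + √157: γ^2 = 59 + 2√(9263) + 157 = 216 + 2√(9263), so γ^2 - 216 = 2√(9263); squaring, (γ^2 - 216)^2 = 4·9263, i.e. γ^4 - 432γ^2 + 46656 - 37052 = 0, i.e. γ^4 - 432γ^2 + 9604 = 0. So γ is a root of x^4 - 432x^2 + 9604. This polynomial is irreducible over Q: it has no rational root (each ±√59 ± √157 is irrational), and any factorization into two quadratics over Q would force √(9263) ∈ Q (pairing opposite roots) or √59, √157 ∈ Q (other pairings), all impossible. Hence [Q(γ):Q] = 4 = [Q(√59, √157):Q], so Q(γ) = Q(√59, √157).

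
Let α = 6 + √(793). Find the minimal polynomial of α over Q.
m_α(x) = x^2 - 12x - 757

From α - 6 = √(793), squaring gives (α - 6)^2 = 793, i.e. α^2 - 12α + 36 = 793, so α^2 - 12α - 757 = 0. The discriminant of x^2 - 12x - 757 is (-12)^2 - 4·(-757) = 144 + 3028 = 3172, and 4·(793) is not a perfect square in Q since 793 is squarefree and ≠ 1. Hence x^2 - 12x - 757 is irreducible over Q and is the minimal polynomial of α.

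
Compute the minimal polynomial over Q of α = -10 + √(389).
m_α(x) = x^2 + 20x - 289

From α + 10 = √(389), squaring gives (α + 10)^2 = 389, i.e. α^2 + 20α + 100 = 389, so α^2 + 20α - 289 = 0. The discriminant of x^2 + 20x - 289 is (20)^2 - 4·(-289) = 400 + 1156 = 1556, and 4·(389) is not a perfect square in Q since 389 is squarefree and ≠ 1. Hence x^2 + 20x - 289 is irreducible over Q and is the minimal polynomial of α.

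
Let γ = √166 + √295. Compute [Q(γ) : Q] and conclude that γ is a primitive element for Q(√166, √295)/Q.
[Q(γ) : Q] = 4 (equivalently, Q(γ) = Q(√166, √295))

Obviously Q(γ) ⊆ Q(√166, √295), and [Q(√166, √295):Q] = 4 (since 166, 295 are distinct squarefree integers > 1 with 48970 not a perfect square). To show equality we compute the minimal polynomial of γ. From γ = √166 + √295: γ^2 = 166 + 2√(48970) + 295 = 461 + 2√(48970), so γ^2 - 461 = 2√(48970); squaring, (γ^2 - 461)^2 = 4·48970, i.e. γ^4 - 922γ^2 + 212521 - 195880 = 0, i.e. γ^4 - 922γ^2 + 16641 = 0. So γ is a root of x^4 - 922x^2 + 16641. This polynomial is irreducible over Q: it has no rational root (each ±√166 ± √295 is irrational), and any factorization into two quadratics over Q would force √(48970) ∈ Q (pairing opposite roots) or √166, √295 ∈ Q (other pairings), all impossible. Hence [Q(γ):Q] = 4 = [Q(√166, √295):Q], so Q(γ) = Q(√166, √295).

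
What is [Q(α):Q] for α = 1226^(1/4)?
[Q(α):Q] = 4

α is a root of x^4 - 1226. By Eisenstein's criterion at the prime p = 2 (which divides the constant term 1226 but p^2 = 4 does not, since 1226 is squarefree), x^4 - 1226 is irreducible over Q. Hence [Q(α):Q] = 4.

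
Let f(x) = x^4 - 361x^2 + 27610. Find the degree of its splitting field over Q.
[K : Q] = 4

Solving the quadratic in x^2: x^2 = (361 ± √(361^2 - 4·27610))/2 = (361 ± √19881)/2 = (361 ± 141)/2, giving x^2 = 251 or x^2 = 110. So f(x) = (x^2 - 251)(x^2 - 110) and the roots of f are ±√251, ±√110. Hence the splitting field is K = Q(√251, √110). Since 251 and 110 are distinct squarefree integers > 1, their product 27610 is not a perfect square, so √110 ∉ Q(√251). By the tower law [K:Q] = [Q(√251,√110):Q(√251)] · [Q(√251):Q] = 2 · 2 = 4.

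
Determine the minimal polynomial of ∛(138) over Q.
m_α(x) = x^3 - 138

α satisfies α^3 = 138, so x^3 - 138 annihilates α. By the rational root test, a rational root p/q (in lowest terms) of x^3 - 138 would satisfy p^3 = 138 q^3, forcing q = 1 and p^3 = 138; but 138 is not a perfect cube, contradiction. A monic cubic over Q with no rational root is irreducible (any nontrivial factorization would include a linear factor). Hence x^3 - 138 is the minimal polynomial of α, and in particular [Q(α):Q] = 3.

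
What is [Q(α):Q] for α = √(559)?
[Q(α):Q] = 2

[Q(α):Q] equals the degree of the minimal polynomial of α. Here α^2 = 559 and x^2 - 559 is irreducible (d = 559 is squarefree, ≠ 1, hence not a square), so deg(m_α) = 2. Thus [Q(α):Q] = 2.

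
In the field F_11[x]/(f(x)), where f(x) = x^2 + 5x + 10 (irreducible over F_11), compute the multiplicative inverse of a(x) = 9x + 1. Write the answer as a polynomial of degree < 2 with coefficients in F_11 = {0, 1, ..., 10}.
a(x)^(-1) ≡ 5x (mod f(x))

Since f is irreducible over F_11, F_11[x]/(f) is a field and a(x) ≠ 0 has an inverse. Apply the extended Euclidean algorithm to f(x) and a(x) in F_11[x]: f(x) = (5x)·a(x) + (10). The last nonzero remainder is the constant 10 = gcd(f, a) in F_11. Back-substituting through the division chain expresses 10 = s(x)·a(x) + t(x)·f(x) with s(x) ≡ 6x (mod f), so (6x)·a(x) ≡ 10 (mod f). Multiplying by 10^(-1) ≡ 10 in F_11 gives a(x)^(-1) ≡ 10·(6x) ≡ 5x (mod f). Check: (9x + 1)·(5x) = x^2 + 5x ≡ 1 (mod x^2 + 5x + 10).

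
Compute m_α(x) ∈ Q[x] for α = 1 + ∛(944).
m_α(x) = x^3 - 3x^2 + 3x - 945

Set β = α - 1 = ∛(944), so β^3 = 944. Then (α - 1)^3 - 944 = 0, i.e. α is a root of g(x) = (x - 1)^3 - 944 = x^3 - 3x^2 + 3x - 945. Since g(x) = h(x - 1) where h(x) = x^3 - 944, and h is irreducible over Q (because 944 is not a perfect cube, so h has no rational root, and a monic cubic with no rational root is irreducible), g is also irreducible (irreducibility is preserved under the substitution x → x - 1). Hence m_α(x) = x^3 - 3x^2 + 3x - 945.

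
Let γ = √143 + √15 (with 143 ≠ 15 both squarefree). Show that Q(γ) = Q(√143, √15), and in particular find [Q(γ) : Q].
[Q(γ) : Q] = 4 (equivalently, Q(γ) = Q(√143, √15))

Obviously Q(γ) ⊆ Q(√143, √15), and [Q(√143, √15):Q] = 4 (since 143, 15 are distinct squarefree integers > 1 with 2145 not a perfect square). To show equality we compute the minimal polynomial of γ. From γ = √143 + √15: γ^2 = 143 + 2√(2145) + 15 = 158 + 2√(2145), so γ^2 - 158 = 2√(2145); squaring, (γ^2 - 158)^2 = 4·2145, i.e. γ^4 - 316γ^2 + 24964 - 8580 = 0, i.e. γ^4 - 316γ^2 + 16384 = 0. So γ is a root of x^4 - 316x^2 + 16384. This polynomial is irreducible over Q: it has no rational root (each ±√143 ± √15 is irrational), and any factorization into two quadratics over Q would force √(2145) ∈ Q (pairing opposite roots) or √143, √15 ∈ Q (other pairings), all impossible. Hence [Q(γ):Q] = 4 = [Q(√143, √15):Q], so Q(γ) = Q(√143, √15).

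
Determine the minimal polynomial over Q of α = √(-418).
m_α(x) = x^2 + 418

α satisfies α^2 + 418 = 0, so x^2 + 418 annihilates α. Since d = -418 is squarefree and ≠ 1, it is not a perfect square in Q, so x^2 + 418 has no rational root and is therefore irreducible over Q (a degree-2 polynomial over a field is irreducible iff it has no root). Hence m_α(x) = x^2 + 418.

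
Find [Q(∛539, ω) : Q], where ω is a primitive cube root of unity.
[Q(∛539, ω) : Q] = 6

[Q(∛539):Q] = 3 (min poly x^3 - 539, irreducible since 539 is not a perfect cube). [Q(ω):Q] = 2 (min poly x^2 + x + 1). Since Q(∛539) ⊂ R and ω ∉ R, we have ω ∉ Q(∛539), so x^2 + x + 1 remains irreducible over Q(∛539) and [Q(∛539, ω) : Q(∛539)] = 2. By the tower law, [Q(∛539, ω) : Q] = 3 · 2 = 6. (In fact Q(∛539, ω) is the splitting field of x^3 - 539 over Q.)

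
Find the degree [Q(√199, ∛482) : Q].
[Q(√199, ∛482) : Q] = 6

Let L = Q(√199, ∛482). Since Q(√199) ⊂ L and [Q(√199):Q] = 2, the tower law gives 2 | [L:Q]. Likewise Q(∛482) ⊂ L with [Q(∛482):Q] = 3 (because 482 is not a perfect cube), so 3 | [L:Q]. As gcd(2,3) = 1, [L:Q] is divisible by 6. Conversely L is generated over Q by √199 and ∛482, so [L:Q] ≤ 2·3 = 6. Therefore [Q(√199, ∛482) : Q] = 6.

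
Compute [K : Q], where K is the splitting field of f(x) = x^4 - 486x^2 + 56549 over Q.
[K : Q] = 4

Solving the quadratic in x^2: x^2 = (486 ± √(486^2 - 4·56549))/2 = (486 ± √10000)/2 = (486 ± 100)/2, giving x^2 = 193 or x^2 = 293. So f(x) = (x^2 - 193)(x^2 - 293) and the roots of f are ±√193, ±√293. Hence the splitting field is K = Q(√193, √293). Since 193 and 293 are distinct squarefree integers > 1, their product 56549 is not a perfect square, so √293 ∉ Q(√193). By the tower law [K:Q] = [Q(√193,√293):Q(√193)] · [Q(√193):Q] = 2 · 2 = 4.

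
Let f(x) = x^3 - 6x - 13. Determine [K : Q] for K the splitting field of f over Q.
[K : Q] = 6

By the rational root test, any rational root of the monic integer polynomial f(x) = x^3 - 6x - 13 must be an integer dividing the constant term -13, i.e. one of ±{1, 13}. Evaluating: f(1) = -18, f(-1) = -8, f(13) = 2106, f(-13) = -2132; none is 0, so f has no rational root and is therefore irreducible over Q (a cubic with no linear factor over a field is irreducible). For an irreducible cubic, the Galois group is A_3 or S_3 according as the discriminant disc(f) = -4a^3 - 27b^2 = -4·(-6)^3 - 27·(-13)^2 = -3699 is or is not a square in Q. Here disc(f) = -3699 is not a perfect square in Q, so the Galois group of f over Q is not contained in A_3 and must be all of S_3. The splitting field has degree |S_3| = 6 over Q, so [K : Q] = 6.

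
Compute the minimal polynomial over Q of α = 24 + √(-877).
m_α(x) = x^2 - 48x + 1453

From α - 24 = √(-877), squaring gives (α - 24)^2 = -877, i.e. α^2 - 48α + 576 = -877, so α^2 - 48α + 1453 = 0. The discriminant of x^2 - 48x + 1453 is (-48)^2 - 4·(1453) = 2304 - 5812 = -3508, and 4·(-877) is not a perfect square in Q since -877 is squarefree and ≠ 1. Hence x^2 - 48x + 1453 is irreducible over Q and is the minimal polynomial of α.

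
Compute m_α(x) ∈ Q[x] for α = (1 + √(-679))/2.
m_α(x) = x^2 - x + 170

From 2α - 1 = √(-679), squaring gives (2α - 1)^2 = -679, i.e. 4α^2 - 4α + 1 = -679, so α^2 - α + (1 + 679)/4 = 0. Since -679 ≡ 1 (mod 4), (1 + 679)/4 = 170 ∈ Z. The polynomial x^2 - x + 170 has discriminant 1 - 4·(170) = -679, which is not a perfect square in Q (d = -679 is squarefree and ≠ 1), so x^2 - x + 170 is irreducible over Q. It is the minimal polynomial of α.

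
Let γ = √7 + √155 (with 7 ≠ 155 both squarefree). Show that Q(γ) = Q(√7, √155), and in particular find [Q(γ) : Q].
[Q(γ) : Q] = 4 (equivalently, Q(γ) = Q(√7, √155))

Obviously Q(γ) ⊆ Q(√7, √155), and [Q(√7, √155):Q] = 4 (since 7, 155 are distinct squarefree integers > 1 with 1085 not a perfect square). To show equality we compute the minimal polynomial of γ. From γ = √7 + √155: γ^2 = 7 + 2√(1085) + 155 = 162 + 2√(1085), so γ^2 - 162 = 2√(1085); squaring, (γ^2 - 162)^2 = 4·1085, i.e. γ^4 - 324γ^2 + 26244 - 4340 = 0, i.e. γ^4 - 324γ^2 + 21904 = 0. So γ is a root of x^4 - 324x^2 + 21904. This polynomial is irreducible over Q: it has no rational root (each ±√7 ± √155 is irrational), and any factorization into two quadratics over Q would force √(1085) ∈ Q (pairing opposite roots) or √7, √155 ∈ Q (other pairings), all impossible. Hence [Q(γ):Q] = 4 = [Q(√7, √155):Q], so Q(γ) = Q(√7, √155).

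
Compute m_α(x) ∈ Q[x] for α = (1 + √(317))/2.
m_α(x) = x^2 - x - 79

From 2α - 1 = √(317), squaring gives (2α - 1)^2 = 317, i.e. 4α^2 - 4α + 1 = 317, so α^2 - α + (1 - 317)/4 = 0. Since 317 ≡ 1 (mod 4), (1 - 317)/4 = -79 ∈ Z. The polynomial x^2 - x - 79 has discriminant 1 - 4·(-79) = 317, which is not a perfect square in Q (d = 317 is squarefree and ≠ 1), so x^2 - x - 79 is irreducible over Q. It is the minimal polynomial of α.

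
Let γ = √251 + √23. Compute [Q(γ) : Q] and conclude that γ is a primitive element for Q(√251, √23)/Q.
[Q(γ) : Q] = 4 (equivalently, Q(γ) = Q(√251, √23))

Obviously Q(γ) ⊆ Q(√251, √23), and [Q(√251, √23):Q] = 4 (since 251, 23 are distinct squarefree integers > 1 with 5773 not a perfect square). To show equality we compute the minimal polynomial of γ. From γ = √251 + √23: γ^2 = 251 + 2√(5773) + 23 = 274 + 2√(5773), so γ^2 - 274 = 2√(5773); squaring, (γ^2 - 274)^2 = 4·5773, i.e. γ^4 - 548γ^2 + 75076 - 23092 = 0, i.e. γ^4 - 548γ^2 + 51984 = 0. So γ is a root of x^4 - 548x^2 + 51984. This polynomial is irreducible over Q: it has no rational root (each ±√251 ± √23 is irrational), and any factorization into two quadratics over Q would force √(5773) ∈ Q (pairing opposite roots) or √251, √23 ∈ Q (other pairings), all impossible. Hence [Q(γ):Q] = 4 = [Q(√251, √23):Q], so Q(γ) = Q(√251, √23).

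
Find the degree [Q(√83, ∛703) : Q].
[Q(√83, ∛703) : Q] = 6

Let L = Q(√83, ∛703). Since Q(√83) ⊂ L and [Q(√83):Q] = 2, the tower law gives 2 | [L:Q]. Likewise Q(∛703) ⊂ L with [Q(∛703):Q] = 3 (because 703 is not a perfect cube), so 3 | [L:Q]. As gcd(2,3) = 1, [L:Q] is divisible by 6. Conversely L is generated over Q by √83 and ∛703, so [L:Q] ≤ 2·3 = 6. Therefore [Q(√83, ∛703) : Q] = 6.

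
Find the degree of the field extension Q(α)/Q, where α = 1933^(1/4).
[Q(α):Q] = 4

α is a root of x^4 - 1933. By Eisenstein's criterion at the prime p = 1933 (which divides the constant term 1933 but p^2 = 3736489 does not, since 1933 is squarefree), x^4 - 1933 is irreducible over Q. Hence [Q(α):Q] = 4.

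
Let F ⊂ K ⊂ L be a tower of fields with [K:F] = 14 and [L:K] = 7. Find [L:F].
[L:F] = 98

The tower law says that for any tower of field extensions F ⊂ K ⊂ L with finite degrees, [L:F] = [L:K] · [K:F]. Here this gives [L:F] = 7 · 14 = 98.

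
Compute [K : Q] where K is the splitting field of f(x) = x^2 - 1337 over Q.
[K : Q] = 2

f(x) = x^2 - 1337 factors as (x - √1337)(x + √1337). The splitting field is K = Q(√1337). Since 1337 is squarefree and > 1, it is not a perfect square, so x^2 - 1337 is irreducible over Q and [Q(√1337) : Q] = 2. Hence [K : Q] = 2.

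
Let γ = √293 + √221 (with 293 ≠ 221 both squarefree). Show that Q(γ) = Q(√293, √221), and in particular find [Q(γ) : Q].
[Q(γ) : Q] = 4 (equivalently, Q(γ) = Q(√293, √221))

Obviously Q(γ) ⊆ Q(√293, √221), and [Q(√293, √221):Q] = 4 (since 293, 221 are distinct squarefree integers > 1 with 64753 not a perfect square). To show equality we compute the minimal polynomial of γ. From γ = √293 + √221: γ^2 = 293 + 2√(64753) + 221 = 514 + 2√(64753), so γ^2 - 514 = 2√(64753); squaring, (γ^2 - 514)^2 = 4·64753, i.e. γ^4 - 1028γ^2 + 264196 - 259012 = 0, i.e. γ^4 - 1028γ^2 + 5184 = 0. So γ is a root of x^4 - 1028x^2 + 5184. This polynomial is irreducible over Q: it has no rational root (each ±√293 ± √221 is irrational), and any factorization into two quadratics over Q would force √(64753) ∈ Q (pairing opposite roots) or √293, √221 ∈ Q (other pairings), all impossible. Hence [Q(γ):Q] = 4 = [Q(√293, √221):Q], so Q(γ) = Q(√293, √221).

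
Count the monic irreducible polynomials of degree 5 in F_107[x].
There are 2805103440 monic irreducible polynomials of degree 5 over F_107

Each element of F_{107^5} that lies in no proper subfield is a root of exactly one monic irreducible of degree 5 over F_107, and each such polynomial has 5 distinct roots in F_{107^5}. By Möbius inversion the count is N_107(5) = (1/5) Σ_{d|5} μ(5/d) · 107^d = (1/5)(μ(5)·107^1 + μ(1)·107^5) = 14025517200/5 = 2805103440.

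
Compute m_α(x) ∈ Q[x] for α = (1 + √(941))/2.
m_α(x) = x^2 - x - 235

From 2α - 1 = √(941), squaring gives (2α - 1)^2 = 941, i.e. 4α^2 - 4α + 1 = 941, so α^2 - α + (1 - 941)/4 = 0. Since 941 ≡ 1 (mod 4), (1 - 941)/4 = -235 ∈ Z. The polynomial x^2 - x - 235 has discriminant 1 - 4·(-235) = 941, which is not a perfect square in Q (d = 941 is squarefree and ≠ 1), so x^2 - x - 235 is irreducible over Q. It is the minimal polynomial of α.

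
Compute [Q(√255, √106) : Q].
[Q(√255, √106) : Q] = 4

[Q(√255):Q] = 2 (min poly x^2 - 255, irreducible since 255 is squarefree > 1). For the top step, suppose √106 ∈ Q(√255), say √106 = c + d√255 with c, d ∈ Q. Squaring: 106 = c^2 + 255d^2 + 2cd√255. Since √255 ∉ Q this forces 2cd = 0. If d = 0 then √106 = c ∈ Q, contradicting 106 squarefree > 1. If c = 0 then 106 = 255d^2, so 255·106 = (255d)^2 is a perfect square in Q — but 255·106 = 27030 is not a perfect square (since 255 and 106 are distinct squarefree integers). Contradiction. Hence √106 ∉ Q(√255), so x^2 - 106 stays irreducible over Q(√255) and [Q(√255, √106) : Q(√255)] = 2. By the tower law, [Q(√255, √106) : Q] = 2 · 2 = 4.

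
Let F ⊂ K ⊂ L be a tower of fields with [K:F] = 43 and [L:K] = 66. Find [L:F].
[L:F] = 2838

The tower law says that for any tower of field extensions F ⊂ K ⊂ L with finite degrees, [L:F] = [L:K] · [K:F]. Here this gives [L:F] = 66 · 43 = 2838.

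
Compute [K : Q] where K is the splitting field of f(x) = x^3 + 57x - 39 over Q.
[K : Q] = 6

By the rational root test, any rational root of the monic integer polynomial f(x) = x^3 + 57x - 39 must be an integer dividing the constant term -39, i.e. one of ±{1, 3, 13, 39}. Evaluating: f(1) = 19, f(-1) = -97, f(3) = 159, f(-3) = -237, f(13) = 2899, f(-13) = -2977, f(39) = 61503, f(-39) = -61581; none is 0, so f has no rational root and is therefore irreducible over Q (a cubic with no linear factor over a field is irreducible). For an irreducible cubic, the Galois group is A_3 or S_3 according as the discriminant disc(f) = -4a^3 - 27b^2 = -4·(57)^3 - 27·(-39)^2 = -781839 is or is not a square in Q. Here disc(f) = -781839 is not a perfect square in Q, so the Galois group of f over Q is not contained in A_3 and must be all of S_3. The splitting field has degree |S_3| = 6 over Q, so [K : Q] = 6.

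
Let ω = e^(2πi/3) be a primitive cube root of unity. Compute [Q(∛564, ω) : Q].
[Q(∛564, ω) : Q] = 6

[Q(∛564):Q] = 3 (min poly x^3 - 564, irreducible since 564 is not a perfect cube). [Q(ω):Q] = 2 (min poly x^2 + x + 1). Since Q(∛564) ⊂ R and ω ∉ R, we have ω ∉ Q(∛564), so x^2 + x + 1 remains irreducible over Q(∛564) and [Q(∛564, ω) : Q(∛564)] = 2. By the tower law, [Q(∛564, ω) : Q] = 3 · 2 = 6. (In fact Q(∛564, ω) is the splitting field of x^3 - 564 over Q.)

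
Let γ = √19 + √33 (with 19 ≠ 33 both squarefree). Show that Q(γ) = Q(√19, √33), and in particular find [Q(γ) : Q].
[Q(γ) : Q] = 4 (equivalently, Q(γ) = Q(√19, √33))

Obviously Q(γ) ⊆ Q(√19, √33), and [Q(√19, √33):Q] = 4 (since 19, 33 are distinct squarefree integers > 1 with 627 not a perfect square). To show equality we compute the minimal polynomial of γ. From γ = √19 + √33: γ^2 = 19 + 2√(627) + 33 = 52 + 2√(627), so γ^2 - 52 = 2√(627); squaring, (γ^2 - 52)^2 = 4·627, i.e. γ^4 - 104γ^2 + 2704 - 2508 = 0, i.e. γ^4 - 104γ^2 + 196 = 0. So γ is a root of x^4 - 104x^2 + 196. This polynomial is irreducible over Q: it has no rational root (each ±√19 ± √33 is irrational), and any factorization into two quadratics over Q would force √(627) ∈ Q (pairing opposite roots) or √19, √33 ∈ Q (other pairings), all impossible. Hence [Q(γ):Q] = 4 = [Q(√19, √33):Q], so Q(γ) = Q(√19, √33).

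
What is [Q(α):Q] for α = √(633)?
[Q(α):Q] = 2

[Q(α):Q] equals the degree of the minimal polynomial of α. Here α^2 = 633 and x^2 - 633 is irreducible (d = 633 is squarefree, ≠ 1, hence not a square), so deg(m_α) = 2. Thus [Q(α):Q] = 2.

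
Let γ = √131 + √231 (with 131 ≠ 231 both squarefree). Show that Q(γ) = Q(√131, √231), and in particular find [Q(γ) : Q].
[Q(γ) : Q] = 4 (equivalently, Q(γ) = Q(√131, √231))

Obviously Q(γ) ⊆ Q(√131, √231), and [Q(√131, √231):Q] = 4 (since 131, 231 are distinct squarefree integers > 1 with 30261 not a perfect square). To show equality we compute the minimal polynomial of γ. From γ = √131 + √231: γ^2 = 131 + 2√(30261) + 231 = 362 + 2√(30261), so γ^2 - 362 = 2√(30261); squaring, (γ^2 - 362)^2 = 4·30261, i.e. γ^4 - 724γ^2 + 131044 - 121044 = 0, i.e. γ^4 - 724γ^2 + 10000 = 0. So γ is a root of x^4 - 724x^2 + 10000. This polynomial is irreducible over Q: it has no rational root (each ±√131 ± √231 is irrational), and any factorization into two quadratics over Q would force √(30261) ∈ Q (pairing opposite roots) or √131, √231 ∈ Q (other pairings), all impossible. Hence [Q(γ):Q] = 4 = [Q(√131, √231):Q], so Q(γ) = Q(√131, √231).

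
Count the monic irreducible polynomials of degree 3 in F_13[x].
There are 728 monic irreducible polynomials of degree 3 over F_13

Each element of F_{13^3} that lies in no proper subfield is a root of exactly one monic irreducible of degree 3 over F_13, and each such polynomial has 3 distinct roots in F_{13^3}. By Möbius inversion the count is N_13(3) = (1/3) Σ_{d|3} μ(3/d) · 13^d = (1/3)(μ(3)·13^1 + μ(1)·13^3) = 2184/3 = 728.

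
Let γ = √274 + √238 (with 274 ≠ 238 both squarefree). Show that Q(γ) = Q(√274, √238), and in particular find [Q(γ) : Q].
[Q(γ) : Q] = 4 (equivalently, Q(γ) = Q(√274, √238))

Obviously Q(γ) ⊆ Q(√274, √238), and [Q(√274, √238):Q] = 4 (since 274, 238 are distinct squarefree integers > 1 with 65212 not a perfect square). To show equality we compute the minimal polynomial of γ. From γ = √274 + √238: γ^2 = 274 + 2√(65212) + 238 = 512 + 2√(65212), so γ^2 - 512 = 2√(65212); squaring, (γ^2 - 512)^2 = 4·65212, i.e. γ^4 - 1024γ^2 + 262144 - 260848 = 0, i.e. γ^4 - 1024γ^2 + 1296 = 0. So γ is a root of x^4 - 1024x^2 + 1296. This polynomial is irreducible over Q: it has no rational root (each ±√274 ± √238 is irrational), and any factorization into two quadratics over Q would force √(65212) ∈ Q (pairing opposite roots) or √274, √238 ∈ Q (other pairings), all impossible. Hence [Q(γ):Q] = 4 = [Q(√274, √238):Q], so Q(γ) = Q(√274, √238).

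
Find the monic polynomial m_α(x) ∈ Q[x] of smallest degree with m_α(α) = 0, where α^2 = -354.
m_α(x) = x^2 + 354

α satisfies α^2 + 354 = 0, so x^2 + 354 annihilates α. Since d = -354 is squarefree and ≠ 1, it is not a perfect square in Q, so x^2 + 354 has no rational root and is therefore irreducible over Q (a degree-2 polynomial over a field is irreducible iff it has no root). Hence m_α(x) = x^2 + 354.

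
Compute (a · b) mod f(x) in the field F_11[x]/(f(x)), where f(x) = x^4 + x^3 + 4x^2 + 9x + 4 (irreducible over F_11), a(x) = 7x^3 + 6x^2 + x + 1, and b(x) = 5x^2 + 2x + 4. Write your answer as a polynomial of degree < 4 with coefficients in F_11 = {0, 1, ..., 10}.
a · b ≡ 6x^3 + 10x^2 + 5x + 1 (mod f(x))

Multiply in F_11[x]: a(x)·b(x) = (7x^3 + 6x^2 + x + 1)·(5x^2 + 2x + 4) = 2x^5 + x^3 + 9x^2 + 6x + 4. This has degree ≥ 4, so divide by f(x) over F_11: 2x^5 + x^3 + 9x^2 + 6x + 4 = (2x + 9)·(x^4 + x^3 + 4x^2 + 9x + 4) + (6x^3 + 10x^2 + 5x + 1). Hence a·b ≡ 6x^3 + 10x^2 + 5x + 1 (mod f). (F_11[x]/(f) is a field with 11^4 = 14641 elements since f is irreducible of degree 4.)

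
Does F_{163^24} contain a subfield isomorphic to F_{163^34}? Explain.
No: F_{163^34} is not a subfield of F_{163^24}

F_{p^m} embeds in F_{p^n} iff m | n. Here 34 ∤ 24 (since 24 = 0·34 + 24 with remainder 24 ≠ 0), so F_{163^34} is not a subfield of F_{163^24}. Equivalently: if it were, the tower law would give 34 = [F_{163^34}:F_163] dividing [F_{163^24}:F_163] = 24, contradiction.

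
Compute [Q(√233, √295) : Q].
[Q(√233, √295) : Q] = 4

[Q(√233):Q] = 2 (min poly x^2 - 233, irreducible since 233 is squarefree > 1). For the top step, suppose √295 ∈ Q(√233), say √295 = c + d√233 with c, d ∈ Q. Squaring: 295 = c^2 + 233d^2 + 2cd√233. Since √233 ∉ Q this forces 2cd = 0. If d = 0 then √295 = c ∈ Q, contradicting 295 squarefree > 1. If c = 0 then 295 = 233d^2, so 233·295 = (233d)^2 is a perfect square in Q — but 233·295 = 68735 is not a perfect square (since 233 and 295 are distinct squarefree integers). Contradiction. Hence √295 ∉ Q(√233), so x^2 - 295 stays irreducible over Q(√233) and [Q(√233, √295) : Q(√233)] = 2. By the tower law, [Q(√233, √295) : Q] = 2 · 2 = 4.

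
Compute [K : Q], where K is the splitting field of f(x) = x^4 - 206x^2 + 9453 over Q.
[K : Q] = 4

Solving the quadratic in x^2: x^2 = (206 ± √(206^2 - 4·9453))/2 = (206 ± √4624)/2 = (206 ± 68)/2, giving x^2 = 69 or x^2 = 137. So f(x) = (x^2 - 69)(x^2 - 137) and the roots of f are ±√69, ±√137. Hence the splitting field is K = Q(√69, √137). Since 69 and 137 are distinct squarefree integers > 1, their product 9453 is not a perfect square, so √137 ∉ Q(√69). By the tower law [K:Q] = [Q(√69,√137):Q(√69)] · [Q(√69):Q] = 2 · 2 = 4.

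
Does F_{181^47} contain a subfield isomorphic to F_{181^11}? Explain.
No: F_{181^11} is not a subfield of F_{181^47}

F_{p^m} embeds in F_{p^n} iff m | n. Here 11 ∤ 47 (since 47 = 4·11 + 3 with remainder 3 ≠ 0), so F_{181^11} is not a subfield of F_{181^47}. Equivalently: if it were, the tower law would give 11 = [F_{181^11}:F_181] dividing [F_{181^47}:F_181] = 47, contradiction.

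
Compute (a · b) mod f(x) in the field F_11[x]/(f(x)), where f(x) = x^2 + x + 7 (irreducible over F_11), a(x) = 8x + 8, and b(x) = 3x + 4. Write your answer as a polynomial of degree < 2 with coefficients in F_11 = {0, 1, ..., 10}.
a · b ≡ 10x + 7 (mod f(x))

Multiply in F_11[x]: a(x)·b(x) = (8x + 8)·(3x + 4) = 2x^2 + x + 10. This has degree ≥ 2, so divide by f(x) over F_11: 2x^2 + x + 10 = (2)·(x^2 + x + 7) + (10x + 7). Hence a·b ≡ 10x + 7 (mod f). (F_11[x]/(f) is a field with 11^2 = 121 elements since f is irreducible of degree 2.)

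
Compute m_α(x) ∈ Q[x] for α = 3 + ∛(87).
m_α(x) = x^3 - 9x^2 + 27x - 114

Set β = α - 3 = ∛(87), so β^3 = 87. Then (α - 3)^3 - 87 = 0, i.e. α is a root of g(x) = (x - 3)^3 - 87 = x^3 - 9x^2 + 27x - 114. Since g(x) = h(x - 3) where h(x) = x^3 - 87, and h is irreducible over Q (because 87 is not a perfect cube, so h has no rational root, and a monic cubic with no rational root is irreducible), g is also irreducible (irreducibility is preserved under the substitution x → x - 3). Hence m_α(x) = x^3 - 9x^2 + 27x - 114.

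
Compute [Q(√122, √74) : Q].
[Q(√122, √74) : Q] = 4

[Q(√122):Q] = 2 (min poly x^2 - 122, irreducible since 122 is squarefree > 1). For the top step, suppose √74 ∈ Q(√122), say √74 = c + d√122 with c, d ∈ Q. Squaring: 74 = c^2 + 122d^2 + 2cd√122. Since √122 ∉ Q this forces 2cd = 0. If d = 0 then √74 = c ∈ Q, contradicting 74 squarefree > 1. If c = 0 then 74 = 122d^2, so 122·74 = (122d)^2 is a perfect square in Q — but 122·74 = 9028 is not a perfect square (since 122 and 74 are distinct squarefree integers). Contradiction. Hence √74 ∉ Q(√122), so x^2 - 74 stays irreducible over Q(√122) and [Q(√122, √74) : Q(√122)] = 2. By the tower law, [Q(√122, √74) : Q] = 2 · 2 = 4.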